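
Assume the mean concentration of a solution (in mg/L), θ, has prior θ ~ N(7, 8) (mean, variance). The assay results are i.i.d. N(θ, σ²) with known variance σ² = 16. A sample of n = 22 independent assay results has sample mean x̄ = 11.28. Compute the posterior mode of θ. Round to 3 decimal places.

n = 22, x̄ = 11.28.
For a Normal prior and Normal likelihood with known variance, the posterior is Normal; its mode equals its mean, the precision-weighted average.
Prior precision 1/σ₀² = 1/8 = 0.125; data precision n/σ² = 22/16 = 1.375.
θ̂ = (0.125·7 + 1.375·11.28) / (0.125 + 1.375) = 16.385/1.5 = 3277/300 ≈ 10.923.

θ̂_MAP = 10.923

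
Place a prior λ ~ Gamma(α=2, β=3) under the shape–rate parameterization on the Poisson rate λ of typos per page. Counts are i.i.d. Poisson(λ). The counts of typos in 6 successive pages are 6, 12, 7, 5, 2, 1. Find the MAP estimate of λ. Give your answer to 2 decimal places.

Σxᵢ = 6+12+7+5+2+1 = 33, with n = 6.
Posterior ∝ λe^(−3λ) · λ^33e^(−6λ) = λ^34e^(−9λ), i.e. Gamma(shape=35, rate=9).
The mode of a Gamma(a, b) with a ≥ 1 (shape–rate) is (a−1)/b = 34/9 ≈ 3.78.

λ̂_MAP = 3.78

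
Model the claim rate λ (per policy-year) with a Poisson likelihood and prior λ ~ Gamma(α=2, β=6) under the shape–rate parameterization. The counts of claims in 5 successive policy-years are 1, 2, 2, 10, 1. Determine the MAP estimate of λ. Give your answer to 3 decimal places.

Σxᵢ = 1+2+2+10+1 = 16, with n = 5.
Posterior ∝ λe^(−6λ) · λ^16e^(−5λ) = λ^17e^(−11λ), i.e. Gamma(shape=18, rate=11).
The mode of a Gamma(a, b) with a ≥ 1 (shape–rate) is (a−1)/b = 17/11 ≈ 1.545.

λ̂_MAP = 1.545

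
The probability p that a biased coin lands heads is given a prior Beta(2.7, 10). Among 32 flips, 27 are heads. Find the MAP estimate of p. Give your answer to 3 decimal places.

Prior: Beta(2.7, 10).
Data: 27 successes in 32 trials. The binomial likelihood contributes p^27(1−p)^5, so the posterior is Beta(2.7+27, 10+5) = Beta(29.7, 15).
For Beta(a, b) with a, b > 1 the mode is (a−1)/(a+b−2) = 28.7/42.7 ≈ 0.672.

p̂_MAP = 0.672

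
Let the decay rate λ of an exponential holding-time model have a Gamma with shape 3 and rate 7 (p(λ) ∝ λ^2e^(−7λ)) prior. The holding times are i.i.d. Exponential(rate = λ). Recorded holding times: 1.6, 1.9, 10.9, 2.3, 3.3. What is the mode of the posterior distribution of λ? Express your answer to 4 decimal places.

The Exponential(rate=λ) likelihood is ∝ λ^n e^(−λΣtᵢ). Here n = 5 and Σtᵢ = 1.6 + 1.9 + 10.9 + 2.3 + 3.3 = 20.
Posterior ∝ λ^2e^(−7λ) · λ^5e^(−20λ) = λ^7e^(−27λ), i.e. Gamma(8, 27).
Mode = (a−1)/b = 7/27 ≈ 0.2593.

λ̂_MAP = 0.2593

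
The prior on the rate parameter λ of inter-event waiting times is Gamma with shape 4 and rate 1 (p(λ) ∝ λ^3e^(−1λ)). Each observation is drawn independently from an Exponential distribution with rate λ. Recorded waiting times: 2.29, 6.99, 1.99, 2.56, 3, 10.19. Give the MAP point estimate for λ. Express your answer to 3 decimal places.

λ̂_MAP = 0.321

The Exponential(rate=λ) likelihood is ∝ λ^n e^(−λΣtᵢ). Here n = 6 and Σtᵢ = 2.29 + 6.99 + 1.99 + 2.56 + 3 + 10.19 = 27.02.
Posterior ∝ λ^3e^(−1λ) · λ^6e^(−27.02λ) = λ^9e^(−28.02λ), i.e. Gamma(10, 28.02).
Mode = (a−1)/b = 9/28.02 ≈ 0.321.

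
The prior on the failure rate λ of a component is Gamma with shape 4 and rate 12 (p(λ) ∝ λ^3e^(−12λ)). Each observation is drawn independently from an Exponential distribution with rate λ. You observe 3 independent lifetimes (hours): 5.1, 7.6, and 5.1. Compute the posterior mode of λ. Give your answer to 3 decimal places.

The Exponential(rate=λ) likelihood is ∝ λ^n e^(−λΣtᵢ). Here n = 3 and Σtᵢ = 5.1 + 7.6 + 5.1 = 17.8.
Posterior ∝ λ^3e^(−12λ) · λ^3e^(−17.8λ) = λ^6e^(−29.8λ), i.e. Gamma(7, 29.8).
Mode = (a−1)/b = 6/29.8 ≈ 0.201.

λ̂_MAP = 0.201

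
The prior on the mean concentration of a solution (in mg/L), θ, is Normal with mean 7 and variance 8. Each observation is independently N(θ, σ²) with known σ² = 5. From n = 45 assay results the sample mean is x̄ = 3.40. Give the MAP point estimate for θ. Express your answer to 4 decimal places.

n = 45, x̄ = 3.40.
For a Normal prior and Normal likelihood with known variance, the posterior is Normal; its mode equals its mean, the precision-weighted average.
Prior precision 1/σ₀² = 1/8 = 0.125; data precision n/σ² = 45/5 = 9.
θ̂ = (0.125·7 + 9·3.4) / (0.125 + 9) = 31.475/9.125 = 1259/365 ≈ 3.4493.

θ̂_MAP = 3.4493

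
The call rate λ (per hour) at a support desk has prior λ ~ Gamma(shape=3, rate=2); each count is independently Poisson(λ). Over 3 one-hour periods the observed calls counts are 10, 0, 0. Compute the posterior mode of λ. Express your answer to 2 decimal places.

Σxᵢ = 10+0+0 = 10, with n = 3.
Posterior ∝ λ^2e^(−2λ) · λ^10e^(−3λ) = λ^12e^(−5λ), i.e. Gamma(shape=13, rate=5).
The mode of a Gamma(a, b) with a ≥ 1 (shape–rate) is (a−1)/b = 12/5 ≈ 2.40.

λ̂_MAP = 2.40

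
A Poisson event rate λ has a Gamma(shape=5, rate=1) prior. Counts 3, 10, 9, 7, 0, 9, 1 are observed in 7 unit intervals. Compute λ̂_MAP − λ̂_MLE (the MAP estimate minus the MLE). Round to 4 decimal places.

Σxᵢ = 39. Posterior is Gamma(44, 8); MAP = (44−1)/8 = 43/8 ≈ 5.37500.
MLE = x̄ = 39/7 ≈ 5.57143.
Difference = 43/8 − 39/7 = -11/56 ≈ -0.1964.

MAP − MLE = -0.1964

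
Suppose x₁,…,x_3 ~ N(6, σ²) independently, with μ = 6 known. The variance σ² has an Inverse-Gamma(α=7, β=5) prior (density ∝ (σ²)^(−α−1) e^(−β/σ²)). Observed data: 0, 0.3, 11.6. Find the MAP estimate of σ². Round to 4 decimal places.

σ̂²_MAP = 5.7816

Sum of squared deviations about the known mean: SS = (0−6)² + (0.3−6)² + (11.6−6)² = 99.85.
The Normal likelihood contributes (σ²)^(−n/2) exp(−SS/(2σ²)), so the posterior is Inverse-Gamma(α + n/2, β + SS/2) = Inverse-Gamma(8.5, 54.925).
The mode of Inverse-Gamma(a, b) is b/(a+1) = 54.925/9.5 ≈ 5.7816.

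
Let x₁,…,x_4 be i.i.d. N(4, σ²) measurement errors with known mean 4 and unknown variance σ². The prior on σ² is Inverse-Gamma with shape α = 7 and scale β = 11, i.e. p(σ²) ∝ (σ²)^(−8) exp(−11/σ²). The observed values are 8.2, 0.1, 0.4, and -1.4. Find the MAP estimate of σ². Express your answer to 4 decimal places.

σ̂²_MAP = 4.8485

Sum of squared deviations about the known mean: SS = (8.2−4)² + (0.1−4)² + (0.4−4)² + (-1.4−4)² = 74.97.
The Normal likelihood contributes (σ²)^(−n/2) exp(−SS/(2σ²)), so the posterior is Inverse-Gamma(α + n/2, β + SS/2) = Inverse-Gamma(9, 48.485).
The mode of Inverse-Gamma(a, b) is b/(a+1) = 48.485/10 ≈ 4.8485.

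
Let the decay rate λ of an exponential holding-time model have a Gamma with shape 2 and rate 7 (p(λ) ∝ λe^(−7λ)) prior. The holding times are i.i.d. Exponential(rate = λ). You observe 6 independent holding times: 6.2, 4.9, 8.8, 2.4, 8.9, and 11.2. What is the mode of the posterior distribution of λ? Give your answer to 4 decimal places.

λ̂_MAP = 0.1417

The Exponential(rate=λ) likelihood is ∝ λ^n e^(−λΣtᵢ). Here n = 6 and Σtᵢ = 6.2 + 4.9 + 8.8 + 2.4 + 8.9 + 11.2 = 42.4.
Posterior ∝ λe^(−7λ) · λ^6e^(−42.4λ) = λ^7e^(−49.4λ), i.e. Gamma(8, 49.4).
Mode = (a−1)/b = 7/49.4 ≈ 0.1417.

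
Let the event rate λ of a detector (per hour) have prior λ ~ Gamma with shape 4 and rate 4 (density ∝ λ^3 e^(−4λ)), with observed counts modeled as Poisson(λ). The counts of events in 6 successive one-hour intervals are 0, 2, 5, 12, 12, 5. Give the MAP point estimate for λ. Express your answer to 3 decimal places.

Σxᵢ = 0+2+5+12+12+5 = 36, with n = 6.
Posterior ∝ λ^3e^(−4λ) · λ^36e^(−6λ) = λ^39e^(−10λ), i.e. Gamma(shape=40, rate=10).
The mode of a Gamma(a, b) with a ≥ 1 (shape–rate) is (a−1)/b = 39/10 ≈ 3.900.

λ̂_MAP = 3.900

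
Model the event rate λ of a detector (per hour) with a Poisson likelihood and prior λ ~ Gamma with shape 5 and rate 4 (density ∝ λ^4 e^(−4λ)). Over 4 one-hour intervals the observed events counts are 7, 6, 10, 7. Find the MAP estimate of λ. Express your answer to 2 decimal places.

λ̂_MAP = 4.25

Σxᵢ = 7+6+10+7 = 30, with n = 4.
Posterior ∝ λ^4e^(−4λ) · λ^30e^(−4λ) = λ^34e^(−8λ), i.e. Gamma(shape=35, rate=8).
The mode of a Gamma(a, b) with a ≥ 1 (shape–rate) is (a−1)/b = 34/8 ≈ 4.25.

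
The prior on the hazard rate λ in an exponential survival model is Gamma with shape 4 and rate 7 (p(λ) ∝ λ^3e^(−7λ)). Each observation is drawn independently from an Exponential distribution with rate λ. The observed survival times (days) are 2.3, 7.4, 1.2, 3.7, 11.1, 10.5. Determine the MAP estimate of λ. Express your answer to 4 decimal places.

The Exponential(rate=λ) likelihood is ∝ λ^n e^(−λΣtᵢ). Here n = 6 and Σtᵢ = 2.3 + 7.4 + 1.2 + 3.7 + 11.1 + 10.5 = 36.2.
Posterior ∝ λ^3e^(−7λ) · λ^6e^(−36.2λ) = λ^9e^(−43.2λ), i.e. Gamma(10, 43.2).
Mode = (a−1)/b = 9/43.2 ≈ 0.2083.

λ̂_MAP = 0.2083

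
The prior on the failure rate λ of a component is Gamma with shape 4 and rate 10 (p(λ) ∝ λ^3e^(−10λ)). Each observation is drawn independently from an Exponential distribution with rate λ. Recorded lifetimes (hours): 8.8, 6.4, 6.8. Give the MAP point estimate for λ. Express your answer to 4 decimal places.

The Exponential(rate=λ) likelihood is ∝ λ^n e^(−λΣtᵢ). Here n = 3 and Σtᵢ = 8.8 + 6.4 + 6.8 = 22.
Posterior ∝ λ^3e^(−10λ) · λ^3e^(−22λ) = λ^6e^(−32λ), i.e. Gamma(7, 32).
Mode = (a−1)/b = 6/32 ≈ 0.1875.

λ̂_MAP = 0.1875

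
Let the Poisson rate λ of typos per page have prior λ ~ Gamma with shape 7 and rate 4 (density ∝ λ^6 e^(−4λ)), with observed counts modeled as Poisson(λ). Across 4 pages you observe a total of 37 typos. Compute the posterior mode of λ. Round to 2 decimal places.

λ̂_MAP = 5.38

Σxᵢ = 37, n = 4.
Posterior ∝ λ^6e^(−4λ) · λ^37e^(−4λ) = λ^43e^(−8λ), i.e. Gamma(shape=44, rate=8).
The mode of a Gamma(a, b) with a ≥ 1 (shape–rate) is (a−1)/b = 43/8 ≈ 5.38.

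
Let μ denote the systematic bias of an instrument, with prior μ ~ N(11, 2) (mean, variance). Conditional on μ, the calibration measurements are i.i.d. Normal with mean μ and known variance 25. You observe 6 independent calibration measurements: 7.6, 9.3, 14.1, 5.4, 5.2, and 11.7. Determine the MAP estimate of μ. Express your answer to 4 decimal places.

n = 6; x̄ = (7.6 + 9.3 + 14.1 + 5.4 + 5.2 + 11.7)/6 = 53.3/6 = 533/60 ≈ 8.8833.
For a Normal prior and Normal likelihood with known variance, the posterior is Normal; its mode equals its mean, the precision-weighted average.
Prior precision 1/σ₀² = 1/2 = 0.5; data precision n/σ² = 6/25 = 0.24.
μ̂ = (0.5·11 + 0.24·(533/60)) / (0.5 + 0.24) = 7.632/0.74 = 1908/185 ≈ 10.3135.

μ̂_MAP = 10.3135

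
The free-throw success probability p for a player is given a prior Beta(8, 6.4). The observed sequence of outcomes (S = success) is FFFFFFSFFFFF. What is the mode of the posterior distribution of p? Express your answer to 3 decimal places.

p̂_MAP = 0.328

Prior: Beta(8, 6.4).
Data: 1 success in 12 trials (from the sequence). The binomial likelihood contributes p(1−p)^11, so the posterior is Beta(8+1, 6.4+11) = Beta(9, 17.4).
For Beta(a, b) with a, b > 1 the mode is (a−1)/(a+b−2) = 8/24.4 ≈ 0.328.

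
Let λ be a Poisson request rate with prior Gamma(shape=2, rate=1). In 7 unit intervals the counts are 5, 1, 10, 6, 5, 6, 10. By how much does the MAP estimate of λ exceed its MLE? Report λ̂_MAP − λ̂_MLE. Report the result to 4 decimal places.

Σxᵢ = 43. Posterior is Gamma(45, 8); MAP = (45−1)/8 = 44/8 ≈ 5.50000.
MLE = x̄ = 43/7 ≈ 6.14286.
Difference = 44/8 − 43/7 = -9/14 ≈ -0.6429.

MAP − MLE = -0.6429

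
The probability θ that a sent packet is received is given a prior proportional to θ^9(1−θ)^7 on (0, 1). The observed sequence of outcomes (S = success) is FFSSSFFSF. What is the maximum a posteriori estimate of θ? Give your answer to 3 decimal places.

The prior density ∝ θ^9(1−θ)^7 is the kernel of Beta(10, 8).
Data: 4 successes in 9 trials (from the sequence). The binomial likelihood contributes θ^4(1−θ)^5, so the posterior is Beta(10+4, 8+5) = Beta(14, 13).
For Beta(a, b) with a, b > 1 the mode is (a−1)/(a+b−2) = 13/25 ≈ 0.520.

θ̂_MAP = 0.520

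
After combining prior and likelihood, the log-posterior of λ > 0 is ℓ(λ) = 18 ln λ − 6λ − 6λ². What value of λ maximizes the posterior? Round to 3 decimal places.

λ̂_MAP = 1.000

ℓ'(λ) = 18/λ − 6 − 12λ. Setting this to zero and multiplying by λ: 12λ² + 6λ − 18 = 0.
λ = (−6 + √(6² + 4·12·18)) / (2·12) = (−6 + √900) / 24 = (−6 + 30)/24 = 1.
ℓ''(λ) = −18/λ² − 12 < 0, confirming a maximum.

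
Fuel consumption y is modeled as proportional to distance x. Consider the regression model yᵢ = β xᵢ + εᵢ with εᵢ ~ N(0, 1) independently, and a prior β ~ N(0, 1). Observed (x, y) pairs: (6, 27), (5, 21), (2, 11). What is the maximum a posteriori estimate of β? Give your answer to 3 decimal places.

log p(β | y) = −Σ(yᵢ − βxᵢ)²/(2·1) − β²/(2·1) + const.
Setting the derivative to zero: Σxᵢ(yᵢ − βxᵢ)/1 − β/1 = 0, so β = Σxᵢyᵢ / (Σxᵢ² + σ²/τ²).
Σxᵢyᵢ = 6·27 + 5·21 + 2·11 = 289; Σxᵢ² = 65; σ²/τ² = 1.
β̂_MAP = 289 / (65 + 1) = 289/66 ≈ 4.379.

β̂_MAP = 4.379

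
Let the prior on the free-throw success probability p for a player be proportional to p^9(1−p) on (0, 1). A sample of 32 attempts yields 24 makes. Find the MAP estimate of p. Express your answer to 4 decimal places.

The prior density ∝ p^9(1−p)^1 is the kernel of Beta(10, 2).
Data: 24 successes in 32 trials. The binomial likelihood contributes p^24(1−p)^8, so the posterior is Beta(10+24, 2+8) = Beta(34, 10).
For Beta(a, b) with a, b > 1 the mode is (a−1)/(a+b−2) = 33/42 ≈ 0.7857.

p̂_MAP = 0.7857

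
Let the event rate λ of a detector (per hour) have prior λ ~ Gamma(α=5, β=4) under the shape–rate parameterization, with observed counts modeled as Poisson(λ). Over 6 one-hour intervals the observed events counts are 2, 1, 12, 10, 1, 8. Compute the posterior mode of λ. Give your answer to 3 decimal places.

Σxᵢ = 2+1+12+10+1+8 = 34, with n = 6.
Posterior ∝ λ^4e^(−4λ) · λ^34e^(−6λ) = λ^38e^(−10λ), i.e. Gamma(shape=39, rate=10).
The mode of a Gamma(a, b) with a ≥ 1 (shape–rate) is (a−1)/b = 38/10 ≈ 3.800.

λ̂_MAP = 3.800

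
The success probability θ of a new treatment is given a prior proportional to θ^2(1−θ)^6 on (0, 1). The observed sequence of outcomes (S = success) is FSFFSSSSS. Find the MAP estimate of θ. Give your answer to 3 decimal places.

The prior density ∝ θ^2(1−θ)^6 is the kernel of Beta(3, 7).
Data: 6 successes in 9 trials (from the sequence). The binomial likelihood contributes θ^6(1−θ)^3, so the posterior is Beta(3+6, 7+3) = Beta(9, 10).
For Beta(a, b) with a, b > 1 the mode is (a−1)/(a+b−2) = 8/17 ≈ 0.471.

θ̂_MAP = 0.471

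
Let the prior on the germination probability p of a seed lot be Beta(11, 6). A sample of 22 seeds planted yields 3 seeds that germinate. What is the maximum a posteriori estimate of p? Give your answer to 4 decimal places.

Prior: Beta(11, 6).
Data: 3 successes in 22 trials. The binomial likelihood contributes p^3(1−p)^19, so the posterior is Beta(11+3, 6+19) = Beta(14, 25).
For Beta(a, b) with a, b > 1 the mode is (a−1)/(a+b−2) = 13/37 ≈ 0.3514.

p̂_MAP = 0.3514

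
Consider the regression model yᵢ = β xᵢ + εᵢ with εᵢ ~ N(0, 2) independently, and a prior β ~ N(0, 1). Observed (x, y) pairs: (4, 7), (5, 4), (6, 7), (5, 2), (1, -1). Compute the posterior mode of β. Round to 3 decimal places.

log p(β | y) = −Σ(yᵢ − βxᵢ)²/(2·2) − β²/(2·1) + const.
Setting the derivative to zero: Σxᵢ(yᵢ − βxᵢ)/2 − β/1 = 0, so β = Σxᵢyᵢ / (Σxᵢ² + σ²/τ²).
Σxᵢyᵢ = 4·7 + 5·4 + 6·7 + 5·2 + 1·(-1) = 99; Σxᵢ² = 103; σ²/τ² = 2.
β̂_MAP = 99 / (103 + 2) = 99/105 ≈ 0.943.

β̂_MAP = 0.943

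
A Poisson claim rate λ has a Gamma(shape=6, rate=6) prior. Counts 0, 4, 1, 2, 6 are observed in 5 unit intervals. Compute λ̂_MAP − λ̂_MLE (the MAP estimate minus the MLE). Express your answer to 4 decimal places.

Σxᵢ = 13. Posterior is Gamma(19, 11); MAP = (19−1)/11 = 18/11 ≈ 1.63636.
MLE = x̄ = 13/5 ≈ 2.60000.
Difference = 18/11 − 13/5 = -53/55 ≈ -0.9636.

MAP − MLE = -0.9636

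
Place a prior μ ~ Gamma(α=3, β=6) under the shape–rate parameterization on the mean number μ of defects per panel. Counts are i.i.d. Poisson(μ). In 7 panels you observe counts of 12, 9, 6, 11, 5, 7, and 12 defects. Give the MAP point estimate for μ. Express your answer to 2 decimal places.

μ̂_MAP = 4.92

Σxᵢ = 12+9+6+11+5+7+12 = 62, with n = 7.
Posterior ∝ μ^2e^(−6μ) · μ^62e^(−7μ) = μ^64e^(−13μ), i.e. Gamma(shape=65, rate=13).
The mode of a Gamma(a, b) with a ≥ 1 (shape–rate) is (a−1)/b = 64/13 ≈ 4.92.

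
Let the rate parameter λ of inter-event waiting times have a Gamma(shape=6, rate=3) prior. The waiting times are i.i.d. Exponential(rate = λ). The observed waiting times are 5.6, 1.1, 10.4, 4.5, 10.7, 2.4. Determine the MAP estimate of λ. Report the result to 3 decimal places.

The Exponential(rate=λ) likelihood is ∝ λ^n e^(−λΣtᵢ). Here n = 6 and Σtᵢ = 5.6 + 1.1 + 10.4 + 4.5 + 10.7 + 2.4 = 34.7.
Posterior ∝ λ^5e^(−3λ) · λ^6e^(−34.7λ) = λ^11e^(−37.7λ), i.e. Gamma(12, 37.7).
Mode = (a−1)/b = 11/37.7 ≈ 0.292.

λ̂_MAP = 0.292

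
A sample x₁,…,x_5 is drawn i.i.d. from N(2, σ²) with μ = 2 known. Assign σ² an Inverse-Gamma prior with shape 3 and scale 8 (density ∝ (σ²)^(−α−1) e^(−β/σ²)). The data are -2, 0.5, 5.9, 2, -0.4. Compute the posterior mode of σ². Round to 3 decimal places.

σ̂²_MAP = 4.248

Sum of squared deviations about the known mean: SS = (-2−2)² + (0.5−2)² + (5.9−2)² + (2−2)² + (-0.4−2)² = 39.22.
The Normal likelihood contributes (σ²)^(−n/2) exp(−SS/(2σ²)), so the posterior is Inverse-Gamma(α + n/2, β + SS/2) = Inverse-Gamma(5.5, 27.61).
The mode of Inverse-Gamma(a, b) is b/(a+1) = 27.61/6.5 ≈ 4.248.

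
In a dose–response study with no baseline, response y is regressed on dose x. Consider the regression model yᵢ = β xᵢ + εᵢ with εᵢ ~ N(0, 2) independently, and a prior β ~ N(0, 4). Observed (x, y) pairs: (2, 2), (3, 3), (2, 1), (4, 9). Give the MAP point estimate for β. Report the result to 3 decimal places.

β̂_MAP = 1.522

log p(β | y) = −Σ(yᵢ − βxᵢ)²/(2·2) − β²/(2·4) + const.
Setting the derivative to zero: Σxᵢ(yᵢ − βxᵢ)/2 − β/4 = 0, so β = Σxᵢyᵢ / (Σxᵢ² + σ²/τ²).
Σxᵢyᵢ = 2·2 + 3·3 + 2·1 + 4·9 = 51; Σxᵢ² = 33; σ²/τ² = 0.5.
β̂_MAP = 51 / (33 + 0.5) = 51/33.5 ≈ 1.522.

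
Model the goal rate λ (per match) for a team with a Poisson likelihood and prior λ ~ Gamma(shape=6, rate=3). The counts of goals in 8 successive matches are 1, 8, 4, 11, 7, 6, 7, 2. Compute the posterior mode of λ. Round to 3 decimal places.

λ̂_MAP = 4.636

Σxᵢ = 1+8+4+11+7+6+7+2 = 46, with n = 8.
Posterior ∝ λ^5e^(−3λ) · λ^46e^(−8λ) = λ^51e^(−11λ), i.e. Gamma(shape=52, rate=11).
The mode of a Gamma(a, b) with a ≥ 1 (shape–rate) is (a−1)/b = 51/11 ≈ 4.636.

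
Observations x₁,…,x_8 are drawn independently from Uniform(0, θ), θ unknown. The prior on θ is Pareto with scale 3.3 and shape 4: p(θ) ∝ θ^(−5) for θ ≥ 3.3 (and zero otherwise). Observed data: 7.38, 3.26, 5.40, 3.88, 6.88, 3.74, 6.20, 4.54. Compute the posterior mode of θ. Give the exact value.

θ̂_MAP = 7.38

The Uniform(0, θ) likelihood is θ^(−n) for θ ≥ max(xᵢ), zero otherwise. Here max(xᵢ) = 7.38.
Posterior ∝ θ^(−5) · θ^(−8) = θ^(−13) on θ ≥ max(3.3, 7.38) = 7.38.
This density is strictly decreasing in θ, so the posterior mode lies at the lower boundary of the support.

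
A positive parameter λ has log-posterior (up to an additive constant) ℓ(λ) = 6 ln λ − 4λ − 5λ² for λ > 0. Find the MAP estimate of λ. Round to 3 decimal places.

ℓ'(λ) = 6/λ − 4 − 10λ. Setting this to zero and multiplying by λ: 10λ² + 4λ − 6 = 0.
λ = (−4 + √(4² + 4·10·6)) / (2·10) = (−4 + √256) / 20 = (−4 + 16)/20 = 3/5.
ℓ''(λ) = −6/λ² − 10 < 0, confirming a maximum.

λ̂_MAP = 0.600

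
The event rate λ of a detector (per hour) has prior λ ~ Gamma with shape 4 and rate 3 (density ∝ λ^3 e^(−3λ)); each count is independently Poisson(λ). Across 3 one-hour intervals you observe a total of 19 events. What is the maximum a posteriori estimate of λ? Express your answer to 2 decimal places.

λ̂_MAP = 3.67

Σxᵢ = 19, n = 3.
Posterior ∝ λ^3e^(−3λ) · λ^19e^(−3λ) = λ^22e^(−6λ), i.e. Gamma(shape=23, rate=6).
The mode of a Gamma(a, b) with a ≥ 1 (shape–rate) is (a−1)/b = 22/6 ≈ 3.67.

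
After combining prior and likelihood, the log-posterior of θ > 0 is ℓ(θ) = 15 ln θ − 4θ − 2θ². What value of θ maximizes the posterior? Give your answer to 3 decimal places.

ℓ'(θ) = 15/θ − 4 − 4θ. Setting this to zero and multiplying by θ: 4θ² + 4θ − 15 = 0.
θ = (−4 + √(4² + 4·4·15)) / (2·4) = (−4 + √256) / 8 = (−4 + 16)/8 = 3/2.
ℓ''(θ) = −15/θ² − 4 < 0, confirming a maximum.

θ̂_MAP = 1.500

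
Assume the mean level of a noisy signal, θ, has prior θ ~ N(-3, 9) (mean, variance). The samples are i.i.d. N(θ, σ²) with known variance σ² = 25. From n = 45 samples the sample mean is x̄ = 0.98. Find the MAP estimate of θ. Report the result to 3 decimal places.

θ̂_MAP = 0.749

n = 45, x̄ = 0.98.
For a Normal prior and Normal likelihood with known variance, the posterior is Normal; its mode equals its mean, the precision-weighted average.
Prior precision 1/σ₀² = 1/9; data precision n/σ² = 45/25 = 1.8.
θ̂ = ((1/9)·(-3) + 1.8·0.98) / (1/9 + 1.8) = (1073/750)/(86/45) = 3219/4300 ≈ 0.749.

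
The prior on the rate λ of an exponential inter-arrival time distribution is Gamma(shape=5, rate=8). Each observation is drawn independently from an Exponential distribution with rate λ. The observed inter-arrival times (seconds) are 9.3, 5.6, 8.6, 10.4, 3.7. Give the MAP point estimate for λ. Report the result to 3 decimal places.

The Exponential(rate=λ) likelihood is ∝ λ^n e^(−λΣtᵢ). Here n = 5 and Σtᵢ = 9.3 + 5.6 + 8.6 + 10.4 + 3.7 = 37.6.
Posterior ∝ λ^4e^(−8λ) · λ^5e^(−37.6λ) = λ^9e^(−45.6λ), i.e. Gamma(10, 45.6).
Mode = (a−1)/b = 9/45.6 ≈ 0.197.

λ̂_MAP = 0.197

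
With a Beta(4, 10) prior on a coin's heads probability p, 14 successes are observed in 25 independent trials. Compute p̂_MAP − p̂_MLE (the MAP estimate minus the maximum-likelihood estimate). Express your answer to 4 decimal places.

MAP − MLE = -0.1005

Posterior is Beta(18, 21); MAP = (18−1)/(39−2) = 17/37 ≈ 0.45946.
MLE ignores the prior: p̂_MLE = k/n = 14/25 ≈ 0.56000.
Difference = 17/37 − 14/25 = -93/925 ≈ -0.1005.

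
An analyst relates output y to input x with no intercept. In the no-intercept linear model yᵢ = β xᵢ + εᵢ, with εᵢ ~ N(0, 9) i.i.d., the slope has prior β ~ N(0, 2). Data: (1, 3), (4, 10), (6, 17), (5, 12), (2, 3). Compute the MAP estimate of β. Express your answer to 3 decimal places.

β̂_MAP = 2.439

log p(β | y) = −Σ(yᵢ − βxᵢ)²/(2·9) − β²/(2·2) + const.
Setting the derivative to zero: Σxᵢ(yᵢ − βxᵢ)/9 − β/2 = 0, so β = Σxᵢyᵢ / (Σxᵢ² + σ²/τ²).
Σxᵢyᵢ = 1·3 + 4·10 + 6·17 + 5·12 + 2·3 = 211; Σxᵢ² = 82; σ²/τ² = 4.5.
β̂_MAP = 211 / (82 + 4.5) = 211/86.5 ≈ 2.439.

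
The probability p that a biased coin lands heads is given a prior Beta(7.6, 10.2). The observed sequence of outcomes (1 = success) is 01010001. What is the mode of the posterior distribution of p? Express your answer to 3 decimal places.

p̂_MAP = 0.403

Prior: Beta(7.6, 10.2).
Data: 3 successes in 8 trials (from the sequence). The binomial likelihood contributes p^3(1−p)^5, so the posterior is Beta(7.6+3, 10.2+5) = Beta(10.6, 15.2).
For Beta(a, b) with a, b > 1 the mode is (a−1)/(a+b−2) = 9.6/23.8 ≈ 0.403.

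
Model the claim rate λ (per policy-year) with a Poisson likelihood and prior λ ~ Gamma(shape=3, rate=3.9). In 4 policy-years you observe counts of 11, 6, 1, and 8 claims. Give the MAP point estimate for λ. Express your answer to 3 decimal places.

Σxᵢ = 11+6+1+8 = 26, with n = 4.
Posterior ∝ λ^2e^(−3.9λ) · λ^26e^(−4λ) = λ^28e^(−7.9λ), i.e. Gamma(shape=29, rate=7.9).
The mode of a Gamma(a, b) with a ≥ 1 (shape–rate) is (a−1)/b = 28/7.9 ≈ 3.544.

λ̂_MAP = 3.544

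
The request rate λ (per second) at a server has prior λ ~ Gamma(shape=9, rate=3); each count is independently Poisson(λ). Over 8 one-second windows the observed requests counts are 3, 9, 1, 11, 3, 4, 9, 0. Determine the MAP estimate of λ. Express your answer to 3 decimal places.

Σxᵢ = 3+9+1+11+3+4+9+0 = 40, with n = 8.
Posterior ∝ λ^8e^(−3λ) · λ^40e^(−8λ) = λ^48e^(−11λ), i.e. Gamma(shape=49, rate=11).
The mode of a Gamma(a, b) with a ≥ 1 (shape–rate) is (a−1)/b = 48/11 ≈ 4.364.

λ̂_MAP = 4.364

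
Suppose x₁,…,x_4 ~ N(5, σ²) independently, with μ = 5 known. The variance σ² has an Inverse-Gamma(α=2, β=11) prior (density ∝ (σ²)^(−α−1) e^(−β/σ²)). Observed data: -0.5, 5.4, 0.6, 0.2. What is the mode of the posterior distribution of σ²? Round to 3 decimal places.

σ̂²_MAP = 9.481

Sum of squared deviations about the known mean: SS = (-0.5−5)² + (5.4−5)² + (0.6−5)² + (0.2−5)² = 72.81.
The Normal likelihood contributes (σ²)^(−n/2) exp(−SS/(2σ²)), so the posterior is Inverse-Gamma(α + n/2, β + SS/2) = Inverse-Gamma(4, 47.405).
The mode of Inverse-Gamma(a, b) is b/(a+1) = 47.405/5 ≈ 9.481.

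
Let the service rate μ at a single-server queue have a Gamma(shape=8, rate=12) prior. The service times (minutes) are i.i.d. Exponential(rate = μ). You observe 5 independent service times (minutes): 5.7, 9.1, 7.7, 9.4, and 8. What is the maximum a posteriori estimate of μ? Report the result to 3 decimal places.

The Exponential(rate=μ) likelihood is ∝ μ^n e^(−μΣtᵢ). Here n = 5 and Σtᵢ = 5.7 + 9.1 + 7.7 + 9.4 + 8 = 39.9.
Posterior ∝ μ^7e^(−12μ) · μ^5e^(−39.9μ) = μ^12e^(−51.9μ), i.e. Gamma(13, 51.9).
Mode = (a−1)/b = 12/51.9 ≈ 0.231.

μ̂_MAP = 0.231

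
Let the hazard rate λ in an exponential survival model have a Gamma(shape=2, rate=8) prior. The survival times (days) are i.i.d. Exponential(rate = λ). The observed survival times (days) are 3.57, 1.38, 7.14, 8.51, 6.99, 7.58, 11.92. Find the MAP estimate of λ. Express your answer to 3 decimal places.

λ̂_MAP = 0.145

The Exponential(rate=λ) likelihood is ∝ λ^n e^(−λΣtᵢ). Here n = 7 and Σtᵢ = 3.57 + 1.38 + 7.14 + 8.51 + 6.99 + 7.58 + 11.92 = 47.09.
Posterior ∝ λe^(−8λ) · λ^7e^(−47.09λ) = λ^8e^(−55.09λ), i.e. Gamma(9, 55.09).
Mode = (a−1)/b = 8/55.09 ≈ 0.145.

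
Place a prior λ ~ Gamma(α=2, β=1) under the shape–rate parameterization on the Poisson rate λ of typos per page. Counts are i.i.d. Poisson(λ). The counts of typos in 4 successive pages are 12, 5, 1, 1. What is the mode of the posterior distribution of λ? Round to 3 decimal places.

λ̂_MAP = 4.000

Σxᵢ = 12+5+1+1 = 19, with n = 4.
Posterior ∝ λe^(−1λ) · λ^19e^(−4λ) = λ^20e^(−5λ), i.e. Gamma(shape=21, rate=5).
The mode of a Gamma(a, b) with a ≥ 1 (shape–rate) is (a−1)/b = 20/5 ≈ 4.000.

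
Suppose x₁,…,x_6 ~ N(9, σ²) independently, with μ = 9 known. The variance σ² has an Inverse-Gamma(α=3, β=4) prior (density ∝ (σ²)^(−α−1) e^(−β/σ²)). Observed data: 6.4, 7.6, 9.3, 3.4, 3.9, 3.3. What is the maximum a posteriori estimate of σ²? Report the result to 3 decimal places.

σ̂²_MAP = 7.619

Sum of squared deviations about the known mean: SS = (6.4−9)² + (7.6−9)² + (9.3−9)² + (3.4−9)² + (3.9−9)² + (3.3−9)² = 98.67.
The Normal likelihood contributes (σ²)^(−n/2) exp(−SS/(2σ²)), so the posterior is Inverse-Gamma(α + n/2, β + SS/2) = Inverse-Gamma(6, 53.335).
The mode of Inverse-Gamma(a, b) is b/(a+1) = 53.335/7 ≈ 7.619.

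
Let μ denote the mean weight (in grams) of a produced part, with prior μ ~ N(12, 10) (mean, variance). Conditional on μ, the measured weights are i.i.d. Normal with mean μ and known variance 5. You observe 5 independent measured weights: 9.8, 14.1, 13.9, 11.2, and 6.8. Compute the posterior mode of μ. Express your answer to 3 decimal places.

μ̂_MAP = 11.236

n = 5; x̄ = (9.8 + 14.1 + 13.9 + 11.2 + 6.8)/5 = 55.8/5 = 11.16.
For a Normal prior and Normal likelihood with known variance, the posterior is Normal; its mode equals its mean, the precision-weighted average.
Prior precision 1/σ₀² = 1/10 = 0.1; data precision n/σ² = 5/5 = 1.
μ̂ = (0.1·12 + 1·11.16) / (0.1 + 1) = 12.36/1.1 = 618/55 ≈ 11.236.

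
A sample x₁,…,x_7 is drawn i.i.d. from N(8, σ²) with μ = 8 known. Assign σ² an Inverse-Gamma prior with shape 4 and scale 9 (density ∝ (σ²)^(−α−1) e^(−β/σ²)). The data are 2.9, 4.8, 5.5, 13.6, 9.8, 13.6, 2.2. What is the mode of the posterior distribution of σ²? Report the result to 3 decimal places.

Sum of squared deviations about the known mean: SS = (2.9−8)² + (4.8−8)² + (5.5−8)² + (13.6−8)² + (9.8−8)² + (13.6−8)² + (2.2−8)² = 142.1.
The Normal likelihood contributes (σ²)^(−n/2) exp(−SS/(2σ²)), so the posterior is Inverse-Gamma(α + n/2, β + SS/2) = Inverse-Gamma(7.5, 80.05).
The mode of Inverse-Gamma(a, b) is b/(a+1) = 80.05/8.5 ≈ 9.418.

σ̂²_MAP = 9.418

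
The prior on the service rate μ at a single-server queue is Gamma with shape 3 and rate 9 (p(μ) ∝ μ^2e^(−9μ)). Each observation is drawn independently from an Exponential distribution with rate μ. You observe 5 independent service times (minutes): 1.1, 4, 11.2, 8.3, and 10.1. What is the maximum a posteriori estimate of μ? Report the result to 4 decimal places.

The Exponential(rate=μ) likelihood is ∝ μ^n e^(−μΣtᵢ). Here n = 5 and Σtᵢ = 1.1 + 4 + 11.2 + 8.3 + 10.1 = 34.7.
Posterior ∝ μ^2e^(−9μ) · μ^5e^(−34.7μ) = μ^7e^(−43.7μ), i.e. Gamma(8, 43.7).
Mode = (a−1)/b = 7/43.7 ≈ 0.1602.

μ̂_MAP = 0.1602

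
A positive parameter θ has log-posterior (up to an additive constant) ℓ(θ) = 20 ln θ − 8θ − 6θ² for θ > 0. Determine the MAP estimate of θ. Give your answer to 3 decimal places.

ℓ'(θ) = 20/θ − 8 − 12θ. Setting this to zero and multiplying by θ: 12θ² + 8θ − 20 = 0.
θ = (−8 + √(8² + 4·12·20)) / (2·12) = (−8 + √1024) / 24 = (−8 + 32)/24 = 1.
ℓ''(θ) = −20/θ² − 12 < 0, confirming a maximum.

θ̂_MAP = 1.000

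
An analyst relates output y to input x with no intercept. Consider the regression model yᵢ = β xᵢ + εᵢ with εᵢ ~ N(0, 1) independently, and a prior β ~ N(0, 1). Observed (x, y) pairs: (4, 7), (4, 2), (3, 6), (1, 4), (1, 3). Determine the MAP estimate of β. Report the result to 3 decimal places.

log p(β | y) = −Σ(yᵢ − βxᵢ)²/(2·1) − β²/(2·1) + const.
Setting the derivative to zero: Σxᵢ(yᵢ − βxᵢ)/1 − β/1 = 0, so β = Σxᵢyᵢ / (Σxᵢ² + σ²/τ²).
Σxᵢyᵢ = 4·7 + 4·2 + 3·6 + 1·4 + 1·3 = 61; Σxᵢ² = 43; σ²/τ² = 1.
β̂_MAP = 61 / (43 + 1) = 61/44 ≈ 1.386.

β̂_MAP = 1.386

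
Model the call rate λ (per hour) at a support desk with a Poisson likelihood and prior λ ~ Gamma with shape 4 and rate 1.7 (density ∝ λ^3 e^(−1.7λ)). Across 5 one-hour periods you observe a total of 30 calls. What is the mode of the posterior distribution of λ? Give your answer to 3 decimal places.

Σxᵢ = 30, n = 5.
Posterior ∝ λ^3e^(−1.7λ) · λ^30e^(−5λ) = λ^33e^(−6.7λ), i.e. Gamma(shape=34, rate=6.7).
The mode of a Gamma(a, b) with a ≥ 1 (shape–rate) is (a−1)/b = 33/6.7 ≈ 4.925.

λ̂_MAP = 4.925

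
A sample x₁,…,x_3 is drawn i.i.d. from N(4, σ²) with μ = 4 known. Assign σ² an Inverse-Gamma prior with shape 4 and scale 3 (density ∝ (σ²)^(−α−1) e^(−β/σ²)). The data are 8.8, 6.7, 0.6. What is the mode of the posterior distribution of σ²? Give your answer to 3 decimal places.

Sum of squared deviations about the known mean: SS = (8.8−4)² + (6.7−4)² + (0.6−4)² = 41.89.
The Normal likelihood contributes (σ²)^(−n/2) exp(−SS/(2σ²)), so the posterior is Inverse-Gamma(α + n/2, β + SS/2) = Inverse-Gamma(5.5, 23.945).
The mode of Inverse-Gamma(a, b) is b/(a+1) = 23.945/6.5 ≈ 3.684.

σ̂²_MAP = 3.684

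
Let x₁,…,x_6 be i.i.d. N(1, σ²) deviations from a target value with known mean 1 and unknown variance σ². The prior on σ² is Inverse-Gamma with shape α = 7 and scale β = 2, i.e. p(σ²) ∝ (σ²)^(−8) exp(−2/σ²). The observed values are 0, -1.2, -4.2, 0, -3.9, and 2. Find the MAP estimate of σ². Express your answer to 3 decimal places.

Sum of squared deviations about the known mean: SS = (0−1)² + (-1.2−1)² + (-4.2−1)² + (0−1)² + (-3.9−1)² + (2−1)² = 58.89.
The Normal likelihood contributes (σ²)^(−n/2) exp(−SS/(2σ²)), so the posterior is Inverse-Gamma(α + n/2, β + SS/2) = Inverse-Gamma(10, 31.445).
The mode of Inverse-Gamma(a, b) is b/(a+1) = 31.445/11 ≈ 2.859.

σ̂²_MAP = 2.859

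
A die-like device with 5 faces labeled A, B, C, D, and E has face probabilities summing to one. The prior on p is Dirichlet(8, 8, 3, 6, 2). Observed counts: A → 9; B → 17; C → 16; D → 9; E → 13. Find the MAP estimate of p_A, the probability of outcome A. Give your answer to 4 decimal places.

The posterior is Dirichlet(αᵢ + nᵢ) = Dirichlet(17, 25, 19, 15, 15).
For a Dirichlet(a₁,…,a_K) with all aᵢ > 1, the mode has j-th component (aⱼ − 1)/(Σaᵢ − K).
Here Σaᵢ = 91 and K = 5, so p_A = (17 − 1)/(91 − 5) = 16/86 ≈ 0.1860.

MAP estimate of p_A = 0.1860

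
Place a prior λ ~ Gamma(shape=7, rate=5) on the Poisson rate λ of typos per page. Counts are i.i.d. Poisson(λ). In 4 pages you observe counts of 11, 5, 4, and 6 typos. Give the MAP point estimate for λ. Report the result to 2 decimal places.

Σxᵢ = 11+5+4+6 = 26, with n = 4.
Posterior ∝ λ^6e^(−5λ) · λ^26e^(−4λ) = λ^32e^(−9λ), i.e. Gamma(shape=33, rate=9).
The mode of a Gamma(a, b) with a ≥ 1 (shape–rate) is (a−1)/b = 32/9 ≈ 3.56.

λ̂_MAP = 3.56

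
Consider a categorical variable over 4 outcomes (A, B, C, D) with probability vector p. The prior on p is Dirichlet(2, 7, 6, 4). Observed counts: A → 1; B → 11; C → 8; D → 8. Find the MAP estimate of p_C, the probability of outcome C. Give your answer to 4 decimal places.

MAP estimate of p_C = 0.3023

The posterior is Dirichlet(αᵢ + nᵢ) = Dirichlet(3, 18, 14, 12).
For a Dirichlet(a₁,…,a_K) with all aᵢ > 1, the mode has j-th component (aⱼ − 1)/(Σaᵢ − K).
Here Σaᵢ = 47 and K = 4, so p_C = (14 − 1)/(47 − 4) = 13/43 ≈ 0.3023.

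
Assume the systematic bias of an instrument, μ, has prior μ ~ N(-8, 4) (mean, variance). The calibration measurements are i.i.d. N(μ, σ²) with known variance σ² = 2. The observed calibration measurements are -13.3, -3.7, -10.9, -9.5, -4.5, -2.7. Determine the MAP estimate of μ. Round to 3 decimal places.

μ̂_MAP = -7.477

n = 6; x̄ = ((-13.3) + (-3.7) + (-10.9) + (-9.5) + (-4.5) + (-2.7))/6 = -44.6/6 = -223/30 ≈ -7.4333.
For a Normal prior and Normal likelihood with known variance, the posterior is Normal; its mode equals its mean, the precision-weighted average.
Prior precision 1/σ₀² = 1/4 = 0.25; data precision n/σ² = 6/2 = 3.
μ̂ = (0.25·(-8) + 3·(-223/30)) / (0.25 + 3) = (-24.3)/3.25 = -486/65 ≈ -7.477.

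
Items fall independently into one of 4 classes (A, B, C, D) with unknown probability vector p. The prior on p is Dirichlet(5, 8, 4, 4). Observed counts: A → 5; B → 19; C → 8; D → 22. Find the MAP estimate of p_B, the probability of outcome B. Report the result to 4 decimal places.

MAP estimate of p_B = 0.3662

The posterior is Dirichlet(αᵢ + nᵢ) = Dirichlet(10, 27, 12, 26).
For a Dirichlet(a₁,…,a_K) with all aᵢ > 1, the mode has j-th component (aⱼ − 1)/(Σaᵢ − K).
Here Σaᵢ = 75 and K = 4, so p_B = (27 − 1)/(75 − 4) = 26/71 ≈ 0.3662.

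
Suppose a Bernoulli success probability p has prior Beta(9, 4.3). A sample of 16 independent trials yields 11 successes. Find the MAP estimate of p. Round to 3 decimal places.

Prior: Beta(9, 4.3).
Data: 11 successes in 16 trials. The binomial likelihood contributes p^11(1−p)^5, so the posterior is Beta(9+11, 4.3+5) = Beta(20, 9.3).
For Beta(a, b) with a, b > 1 the mode is (a−1)/(a+b−2) = 19/27.3 ≈ 0.696.

p̂_MAP = 0.696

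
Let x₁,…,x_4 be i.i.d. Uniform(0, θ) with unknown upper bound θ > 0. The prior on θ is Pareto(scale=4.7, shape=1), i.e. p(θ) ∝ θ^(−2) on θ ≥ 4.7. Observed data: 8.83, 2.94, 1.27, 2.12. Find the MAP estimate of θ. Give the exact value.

θ̂_MAP = 8.83

The Uniform(0, θ) likelihood is θ^(−n) for θ ≥ max(xᵢ), zero otherwise. Here max(xᵢ) = 8.83.
Posterior ∝ θ^(−2) · θ^(−4) = θ^(−6) on θ ≥ max(4.7, 8.83) = 8.83.
This density is strictly decreasing in θ, so the posterior mode lies at the lower boundary of the support.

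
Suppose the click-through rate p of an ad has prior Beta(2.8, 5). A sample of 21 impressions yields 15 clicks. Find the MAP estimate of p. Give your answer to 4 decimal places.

p̂_MAP = 0.6269

Prior: Beta(2.8, 5).
Data: 15 successes in 21 trials. The binomial likelihood contributes p^15(1−p)^6, so the posterior is Beta(2.8+15, 5+6) = Beta(17.8, 11).
For Beta(a, b) with a, b > 1 the mode is (a−1)/(a+b−2) = 16.8/26.8 ≈ 0.6269.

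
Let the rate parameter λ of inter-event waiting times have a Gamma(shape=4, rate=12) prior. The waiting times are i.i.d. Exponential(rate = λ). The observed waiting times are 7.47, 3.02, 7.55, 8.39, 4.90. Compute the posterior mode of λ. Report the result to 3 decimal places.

λ̂_MAP = 0.185

The Exponential(rate=λ) likelihood is ∝ λ^n e^(−λΣtᵢ). Here n = 5 and Σtᵢ = 7.47 + 3.02 + 7.55 + 8.39 + 4.90 = 31.33.
Posterior ∝ λ^3e^(−12λ) · λ^5e^(−31.33λ) = λ^8e^(−43.33λ), i.e. Gamma(9, 43.33).
Mode = (a−1)/b = 8/43.33 ≈ 0.185.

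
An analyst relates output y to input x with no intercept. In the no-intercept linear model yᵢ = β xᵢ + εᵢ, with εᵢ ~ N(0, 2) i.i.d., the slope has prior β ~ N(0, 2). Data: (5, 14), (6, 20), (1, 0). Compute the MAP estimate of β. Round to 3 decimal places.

β̂_MAP = 3.016

log p(β | y) = −Σ(yᵢ − βxᵢ)²/(2·2) − β²/(2·2) + const.
Setting the derivative to zero: Σxᵢ(yᵢ − βxᵢ)/2 − β/2 = 0, so β = Σxᵢyᵢ / (Σxᵢ² + σ²/τ²).
Σxᵢyᵢ = 5·14 + 6·20 + 1·0 = 190; Σxᵢ² = 62; σ²/τ² = 1.
β̂_MAP = 190 / (62 + 1) = 190/63 ≈ 3.016.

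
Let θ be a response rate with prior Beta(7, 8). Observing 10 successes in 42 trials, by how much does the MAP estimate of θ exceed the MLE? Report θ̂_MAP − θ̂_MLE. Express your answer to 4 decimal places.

MAP − MLE = 0.0528

Posterior is Beta(17, 40); MAP = (17−1)/(57−2) = 16/55 ≈ 0.29091.
MLE ignores the prior: θ̂_MLE = k/n = 10/42 ≈ 0.23810.
Difference = 16/55 − 10/42 = 61/1155 ≈ 0.0528.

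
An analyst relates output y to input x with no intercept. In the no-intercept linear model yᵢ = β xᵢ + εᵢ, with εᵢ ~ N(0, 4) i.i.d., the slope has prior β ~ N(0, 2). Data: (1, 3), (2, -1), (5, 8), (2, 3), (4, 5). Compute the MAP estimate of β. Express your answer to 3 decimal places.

log p(β | y) = −Σ(yᵢ − βxᵢ)²/(2·4) − β²/(2·2) + const.
Setting the derivative to zero: Σxᵢ(yᵢ − βxᵢ)/4 − β/2 = 0, so β = Σxᵢyᵢ / (Σxᵢ² + σ²/τ²).
Σxᵢyᵢ = 1·3 + 2·(-1) + 5·8 + 2·3 + 4·5 = 67; Σxᵢ² = 50; σ²/τ² = 2.
β̂_MAP = 67 / (50 + 2) = 67/52 ≈ 1.288.

β̂_MAP = 1.288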